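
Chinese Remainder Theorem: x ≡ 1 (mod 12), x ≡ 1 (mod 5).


m₁ = 12, m₂ = 5, gcd = 1, so CRT applies. M = m₁·m₂ = 60
Let M₁ = M/m₁ = 5, M₂ = M/m₂ = 12
Find y₁ ≡ M₁⁻¹ (mod m₁): 5⁻¹ ≡ 5 (mod 12)
Find y₂ ≡ M₂⁻¹ (mod m₂): 12⁻¹ ≡ 3 (mod 5)
x = a₁·M₁·y₁ + a₂·M₂·y₂ = 1·5·5 + 1·12·3 = 61
Reduce mod 60: x ≡ 1
Check: 1 mod 12 = 1 ✓, 1 mod 5 = 1 ✓

x ≡ 1 (mod 60)


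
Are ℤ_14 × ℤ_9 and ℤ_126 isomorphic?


Comparing ℤ_14 × ℤ_9 and ℤ_126:
gcd(14,9) = 1, so ℤ_14 × ℤ_9 ≅ ℤ_126 (CRT)

Yes, ℤ_14 × ℤ_9 ≅ ℤ_126


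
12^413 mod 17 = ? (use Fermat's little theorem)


Fermat's little theorem: if p is prime and gcd(a,p)=1, then a^(p-1) ≡ 1 (mod p)
p = 17 is prime, gcd(12,17) = 1
Reduce exponent: 413 mod 16 = 13
So 12^413 ≡ 12^13 (mod 17)
12^13 mod 17 = 14

12^413 ≡ 14 (mod 17)


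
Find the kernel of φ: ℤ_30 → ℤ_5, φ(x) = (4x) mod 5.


Kernel = preimage of identity
ker(φ) = {x ∈ ℤ_30 : 4x ≡ 0 (mod 5)}. Since 5 | 30, φ is well-defined. The kernel is the cyclic subgroup ⟨5⟩ of ℤ_30 (order 6), i.e. {0, 5, 10, 15, 20, 25}

ker(φ) = {0, 5, 10, 15, 20, 25}


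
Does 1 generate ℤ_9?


g generates ℤ_n iff gcd(g, n) = 1
gcd(1, 9) = 1
Since gcd = 1, 1 is a generator.

Yes, 1 generates ℤ_9


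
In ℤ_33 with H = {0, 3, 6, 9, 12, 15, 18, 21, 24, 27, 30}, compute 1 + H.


1 + H = {1 + h (mod 33) : h ∈ H}
1+0=1, 1+3=4, 1+6=7, 1+9=10, 1+12=13, 1+15=16, 1+18=19, 1+21=22, 1+24=25, 1+27=28, 1+30=31

1 + H = {1, 4, 7, 10, 13, 16, 19, 22, 25, 28, 31}


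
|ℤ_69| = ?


ℤ_n has n elements.

|ℤ_69| = 69


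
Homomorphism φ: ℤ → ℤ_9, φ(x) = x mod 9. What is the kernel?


Kernel = preimage of identity
ker(φ) = {x ∈ ℤ : x ≡ 0 (mod 9)} = 9ℤ = {0, ±9, ±18, ...}

ker(φ) = 9ℤ


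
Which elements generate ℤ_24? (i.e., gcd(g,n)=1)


g generates ℤ_n iff gcd(g,n) = 1
Prime factors of 24: 2, 3
Generators are g ∈ {1,...,23} not divisible by any of these primes.
Generators: {1, 5, 7, 11, 13, 17, 19, 23}
Number of generators = φ(24) = 8

Generators of ℤ_24 = {1, 5, 7, 11, 13, 17, 19, 23}


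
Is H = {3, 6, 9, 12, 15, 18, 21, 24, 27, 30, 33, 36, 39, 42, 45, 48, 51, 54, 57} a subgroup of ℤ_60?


Subgroup test for H = {3, 6, 9, 12, 15, 18, 21, 24, 27, 30, 33, 36, 39, 42, 45, 48, 51, 54, 57} in (ℤ_60, +):
(1) 0 ∈ H? No
(2) Closure: for all a,b ∈ H, (a+b) mod 60 ∈ H? No  [counterexample: 3 + 57 = 0 ∉ H]
(3) Inverses: for all a ∈ H, -a mod 60 ∈ H? Yes

No, H is not a subgroup of ℤ_60


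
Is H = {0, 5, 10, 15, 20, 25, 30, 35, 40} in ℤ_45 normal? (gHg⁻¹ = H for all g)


H = {0, 5, 10, 15, 20, 25, 30, 35, 40} in ℤ_45
ℤ_45 is abelian; every subgroup of an abelian group is normal

Yes, normal subgroup


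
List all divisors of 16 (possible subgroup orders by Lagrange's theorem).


Lagrange's theorem: |H| divides |G|
|G| = 16
Divisors of 16: 1, 2, 4, 8, 16

Possible subgroup orders: {1, 2, 4, 8, 16}


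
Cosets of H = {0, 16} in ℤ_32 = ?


H = {0, 16}, |H| = 2
Number of cosets = |G|/|H| = 32/2 = 16
0 + H = {0, 16}
1 + H = {1, 17}
2 + H = {2, 18}
3 + H = {3, 19}
4 + H = {4, 20}
5 + H = {5, 21}
6 + H = {6, 22}
7 + H = {7, 23}
8 + H = {8, 24}
9 + H = {9, 25}
10 + H = {10, 26}
11 + H = {11, 27}
12 + H = {12, 28}
13 + H = {13, 29}
14 + H = {14, 30}
15 + H = {15, 31}

Cosets: 0+H={0,16}; 1+H={1,17}; 2+H={2,18}; 3+H={3,19}; 4+H={4,20}; 5+H={5,21}; 6+H={6,22}; 7+H={7,23}; 8+H={8,24}; 9+H={9,25}; 10+H={10,26}; 11+H={11,27}; 12+H={12,28}; 13+H={13,29}; 14+H={14,30}; 15+H={15,31}


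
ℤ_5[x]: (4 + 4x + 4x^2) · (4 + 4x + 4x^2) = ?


Expand and collect like terms; reduce coefficients mod 5:
x^0: 4·4 = 16 ≡ 1 (mod 5)
x^1: 4·4 + 4·4 = 32 ≡ 2 (mod 5)
x^2: 4·4 + 4·4 + 4·4 = 48 ≡ 3 (mod 5)
x^3: 4·4 + 4·4 = 32 ≡ 2 (mod 5)
x^4: 4·4 = 16 ≡ 1 (mod 5)
Result: 1 + 2x + 3x^2 + 2x^3 + x^4

f · g = 1 + 2x + 3x^2 + 2x^3 + x^4


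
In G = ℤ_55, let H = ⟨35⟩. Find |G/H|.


|⟨35⟩| = n / gcd(35, 55) = 55 / 5 = 11
H is normal (ℤ_55 is abelian).
|G/H| = |G| / |H| = 55 / 11 = 5

|G/H| = 5


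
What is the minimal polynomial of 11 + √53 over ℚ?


Let α = 11 + √53. Then α - 11 = √53, so (α - 11)² = 53, giving α² - 22α + 68 = 0. Degree 2 and α ∉ ℚ, so this is the minimal polynomial.

Minimal polynomial: x² - 22x + 68


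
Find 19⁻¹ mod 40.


Use the extended Euclidean algorithm to write 1 = 19·s + 40·t; then s mod 40 is the inverse.
Euclidean algorithm:
  19 = 0·40 + 19
  40 = 2·19 + 2
  19 = 9·2 + 1
  2 = 2·1 + 0
gcd(19,40) = 1
Back-substitution gives: 19·(19) + 40·(-9) = 1
So 19⁻¹ ≡ 19 ≡ 19 (mod 40)
Check: 19 × 19 = 361 ≡ 1 (mod 40) ✓

19⁻¹ ≡ 19 (mod 40)


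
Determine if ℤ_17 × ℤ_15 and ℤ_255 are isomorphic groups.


Comparing ℤ_17 × ℤ_15 and ℤ_255:
gcd(17,15) = 1, so ℤ_17 × ℤ_15 ≅ ℤ_255 (CRT)

Yes, ℤ_17 × ℤ_15 ≅ ℤ_255


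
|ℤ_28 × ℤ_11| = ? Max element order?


|ℤ_28 × ℤ_11| = 28 × 11 = 308
Max element order = lcm(28,11) = 308
Cyclic? Yes (gcd=1)

|ℤ_28×ℤ_11| = 308, max element order = 308


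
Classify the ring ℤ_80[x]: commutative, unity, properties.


ℤ_80 has zero divisors (2·40 ≡ 0), and these lift to constant zero divisors in ℤ_80[x]; so not an integral domain
Commutative: Yes
Integral domain: No
Has unity: Yes

ℤ_80[x]: Commutative=Yes, Unity=Yes


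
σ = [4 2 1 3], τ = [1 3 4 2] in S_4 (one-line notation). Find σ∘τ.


σ∘τ: apply τ first, then σ
1 →τ 1 →σ 4
2 →τ 3 →σ 1
3 →τ 4 →σ 3
4 →τ 2 →σ 2

σ∘τ = [4 1 3 2]


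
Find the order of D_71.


|D_n| = 2n (n rotations and n reflections)
|D_71| = 2×71 = 142

|D_71| = 142


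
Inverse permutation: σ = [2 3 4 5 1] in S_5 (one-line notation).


To find σ⁻¹, swap domain and range:
σ(1) = 2 → σ⁻¹(2) = 1
σ(2) = 3 → σ⁻¹(3) = 2
σ(3) = 4 → σ⁻¹(4) = 3
σ(4) = 5 → σ⁻¹(5) = 4
σ(5) = 1 → σ⁻¹(1) = 5

σ⁻¹ = [5 1 2 3 4]


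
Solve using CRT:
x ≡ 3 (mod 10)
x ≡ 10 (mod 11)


m₁ = 10, m₂ = 11, gcd = 1, so CRT applies. M = m₁·m₂ = 110
Let M₁ = M/m₁ = 11, M₂ = M/m₂ = 10
Find y₁ ≡ M₁⁻¹ (mod m₁): 11⁻¹ ≡ 1 (mod 10)
Find y₂ ≡ M₂⁻¹ (mod m₂): 10⁻¹ ≡ 10 (mod 11)
x = a₁·M₁·y₁ + a₂·M₂·y₂ = 3·11·1 + 10·10·10 = 1033
Reduce mod 110: x ≡ 43
Check: 43 mod 10 = 3 ✓, 43 mod 11 = 10 ✓

x ≡ 43 (mod 110)


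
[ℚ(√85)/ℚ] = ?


√85 has minimal polynomial x² - 85 (irreducible over ℚ since 85 is squarefree)

[ℚ(√85)/ℚ] = 2


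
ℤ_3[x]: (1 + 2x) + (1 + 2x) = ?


Add coefficients mod 3:
x^0: 1 + 1 = 2 (mod 3)
x^1: 2 + 2 = 1 (mod 3)
Result: 2 + x

f + g = 2 + x


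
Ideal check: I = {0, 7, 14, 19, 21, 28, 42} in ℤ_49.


Check ideal conditions for I = {0, 7, 14, 19, 21, 28, 42} in ℤ_49:
(1) I is an additive subgroup? No
(2) For r ∈ ℤ_49 and a ∈ I: r·a ∈ I? No  [counterexample: r=2, a=19, r·a mod 49 = 38 ∉ I]

No, I is not an ideal of ℤ_49


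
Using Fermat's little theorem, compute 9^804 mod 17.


Fermat's little theorem: if p is prime and gcd(a,p)=1, then a^(p-1) ≡ 1 (mod p)
p = 17 is prime, gcd(9,17) = 1
Reduce exponent: 804 mod 16 = 4
So 9^804 ≡ 9^4 (mod 17)
9^4 mod 17 = 16

9^804 ≡ 16 (mod 17)


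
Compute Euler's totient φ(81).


Factor n: 81 = 3^4
φ(n) = n · ∏(1 - 1/p) over distinct primes p | n
φ(81) = 81 · (1 - 1/3) = 54

φ(81) = 54


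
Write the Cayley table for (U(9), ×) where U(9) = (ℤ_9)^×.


Elements: {1, 2, 4, 5, 7, 8}
Operation: multiplication mod 9
Entry (a, b) = (a × b) mod 9

Cayley table:
  | 1 | 2 | 4 | 5 | 7 | 8
1 | 1 | 2 | 4 | 5 | 7 | 8
2 | 2 | 4 | 8 | 1 | 5 | 7
4 | 4 | 8 | 7 | 2 | 1 | 5
5 | 5 | 1 | 2 | 7 | 8 | 4
7 | 7 | 5 | 1 | 8 | 4 | 2
8 | 8 | 7 | 5 | 4 | 2 | 1


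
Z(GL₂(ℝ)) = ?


Z(G) = {g ∈ G | gx = xg for all x ∈ G}
Only scalar multiples of the identity commute with all invertible matrices

Z(GL₂(ℝ)) = {aI : a ∈ ℝ, a ≠ 0}


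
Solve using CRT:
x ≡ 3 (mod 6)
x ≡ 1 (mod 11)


m₁ = 6, m₂ = 11, gcd = 1, so CRT applies. M = m₁·m₂ = 66
Let M₁ = M/m₁ = 11, M₂ = M/m₂ = 6
Find y₁ ≡ M₁⁻¹ (mod m₁): 11⁻¹ ≡ 5 (mod 6)
Find y₂ ≡ M₂⁻¹ (mod m₂): 6⁻¹ ≡ 2 (mod 11)
x = a₁·M₁·y₁ + a₂·M₂·y₂ = 3·11·5 + 1·6·2 = 177
Reduce mod 66: x ≡ 45
Check: 45 mod 6 = 3 ✓, 45 mod 11 = 1 ✓

x ≡ 45 (mod 66)


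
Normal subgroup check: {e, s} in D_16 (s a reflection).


H = {e, s} in D_16 (s a reflection)
r·s·r⁻¹ = sr⁻² ≠ s for n ≥ 3, so {e, s} is not closed under conjugation

No, not a normal subgroup


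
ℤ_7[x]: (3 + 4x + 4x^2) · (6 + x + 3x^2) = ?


Expand and collect like terms; reduce coefficients mod 7:
x^0: 3·6 = 18 ≡ 4 (mod 7)
x^1: 3·1 + 4·6 = 27 ≡ 6 (mod 7)
x^2: 3·3 + 4·1 + 4·6 = 37 ≡ 2 (mod 7)
x^3: 4·3 + 4·1 = 16 ≡ 2 (mod 7)
x^4: 4·3 = 12 ≡ 5 (mod 7)
Result: 4 + 6x + 2x^2 + 2x^3 + 5x^4

f · g = 4 + 6x + 2x^2 + 2x^3 + 5x^4


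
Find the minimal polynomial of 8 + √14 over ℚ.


Let α = 8 + √14. Then α - 8 = √14, so (α - 8)² = 14, giving α² - 16α + 50 = 0. Degree 2 and α ∉ ℚ, so this is the minimal polynomial.

Minimal polynomial: x² - 16x + 50


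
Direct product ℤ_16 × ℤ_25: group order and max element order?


|ℤ_16 × ℤ_25| = 16 × 25 = 400
Max element order = lcm(16,25) = 400
Cyclic? Yes (gcd=1)

|ℤ_16×ℤ_25| = 400, max element order = 400


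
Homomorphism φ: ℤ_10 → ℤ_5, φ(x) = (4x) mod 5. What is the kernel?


Kernel = preimage of identity
ker(φ) = {x ∈ ℤ_10 : 4x ≡ 0 (mod 5)}. Since 5 | 10, φ is well-defined. The kernel is the cyclic subgroup ⟨5⟩ of ℤ_10 (order 2), i.e. {0, 5}

ker(φ) = {0, 5}


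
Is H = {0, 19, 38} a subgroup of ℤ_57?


Subgroup test for H = {0, 19, 38} in (ℤ_57, +):
(1) 0 ∈ H? Yes
(2) Closure: for all a,b ∈ H, (a+b) mod 57 ∈ H? Yes
(3) Inverses: for all a ∈ H, -a mod 57 ∈ H? Yes

Yes, H is a subgroup of ℤ_57


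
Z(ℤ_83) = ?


Z(G) = {g ∈ G | gx = xg for all x ∈ G}
ℤ_83 is abelian, so Z(G) = G

Z(ℤ_83) = ℤ_83


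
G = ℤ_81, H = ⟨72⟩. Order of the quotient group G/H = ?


|⟨72⟩| = n / gcd(72, 81) = 81 / 9 = 9
H is normal (ℤ_81 is abelian).
|G/H| = |G| / |H| = 81 / 9 = 9

|G/H| = 9


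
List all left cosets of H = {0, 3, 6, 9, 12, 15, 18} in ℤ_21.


H = {0, 3, 6, 9, 12, 15, 18}, |H| = 7
Number of cosets = |G|/|H| = 21/7 = 3
0 + H = {0, 3, 6, 9, 12, 15, 18}
1 + H = {1, 4, 7, 10, 13, 16, 19}
2 + H = {2, 5, 8, 11, 14, 17, 20}

Cosets: 0+H={0,3,6,9,12,15,18}; 1+H={1,4,7,10,13,16,19}; 2+H={2,5,8,11,14,17,20}


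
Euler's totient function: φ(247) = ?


Factor n: 247 = 13 × 19
φ(n) = n · ∏(1 - 1/p) over distinct primes p | n
φ(247) = 247 · (1 - 1/13) · (1 - 1/19) = 216

φ(247) = 216


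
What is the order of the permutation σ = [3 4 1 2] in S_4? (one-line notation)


Cycle decomposition: (1 3) (2 4)
Cycle lengths: 2, 2
Order = lcm(2, 2) = 2

ord(σ) = 2


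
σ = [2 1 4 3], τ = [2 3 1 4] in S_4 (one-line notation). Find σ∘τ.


σ∘τ: apply τ first, then σ
1 →τ 2 →σ 1
2 →τ 3 →σ 4
3 →τ 1 →σ 2
4 →τ 4 →σ 3

σ∘τ = [1 4 2 3]


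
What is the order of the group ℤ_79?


ℤ_n has n elements.

|ℤ_79| = 79


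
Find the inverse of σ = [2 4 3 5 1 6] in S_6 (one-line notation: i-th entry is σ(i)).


To find σ⁻¹, swap domain and range:
σ(1) = 2 → σ⁻¹(2) = 1
σ(2) = 4 → σ⁻¹(4) = 2
σ(3) = 3 → σ⁻¹(3) = 3
σ(4) = 5 → σ⁻¹(5) = 4
σ(5) = 1 → σ⁻¹(1) = 5
σ(6) = 6 → σ⁻¹(6) = 6

σ⁻¹ = [5 1 3 2 4 6]


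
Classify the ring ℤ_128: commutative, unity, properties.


ℤ_128 is a commutative ring with unity 1; 128 = 2×64 is composite, so 2·64 ≡ 0 gives zero divisors (not an integral domain)
Commutative: Yes
Integral domain: No
Has unity: Yes

ℤ_128: Commutative=Yes, Unity=Yes


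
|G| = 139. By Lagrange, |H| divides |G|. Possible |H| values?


Lagrange's theorem: |H| divides |G|
|G| = 139
Divisors of 139: 1, 139

Possible subgroup orders: {1, 139}


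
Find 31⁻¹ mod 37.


Use the extended Euclidean algorithm to write 1 = 31·s + 37·t; then s mod 37 is the inverse.
Euclidean algorithm:
  31 = 0·37 + 31
  37 = 1·31 + 6
  31 = 5·6 + 1
  6 = 6·1 + 0
gcd(31,37) = 1
Back-substitution gives: 31·(6) + 37·(-5) = 1
So 31⁻¹ ≡ 6 ≡ 6 (mod 37)
Check: 31 × 6 = 186 ≡ 1 (mod 37) ✓

31⁻¹ ≡ 6 (mod 37)


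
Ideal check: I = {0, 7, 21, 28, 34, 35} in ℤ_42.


Check ideal conditions for I = {0, 7, 21, 28, 34, 35} in ℤ_42:
(1) I is an additive subgroup? No
(2) For r ∈ ℤ_42 and a ∈ I: r·a ∈ I? No  [counterexample: r=2, a=7, r·a mod 42 = 14 ∉ I]

No, I is not an ideal of ℤ_42


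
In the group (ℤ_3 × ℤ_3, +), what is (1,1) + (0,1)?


Operation: componentwise addition mod (3, 3)
(1,1) + (0,1) = ((a₁+b₁) mod 3, (a₂+b₂) mod 3) with a = (1,1), b = (0,1)

(1,1) + (0,1) = (1,2)


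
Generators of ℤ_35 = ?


g generates ℤ_n iff gcd(g,n) = 1
Prime factors of 35: 5, 7
Generators are g ∈ {1,...,34} not divisible by any of these primes.
Generators: {1, 2, 3, 4, 6, 8, 9, 11, 12, 13, 16, 17, 18, 19, 22, 23, 24, 26, 27, 29, 31, 32, 33, 34}
Number of generators = φ(35) = 24

Generators of ℤ_35 = {1, 2, 3, 4, 6, 8, 9, 11, 12, 13, 16, 17, 18, 19, 22, 23, 24, 26, 27, 29, 31, 32, 33, 34}


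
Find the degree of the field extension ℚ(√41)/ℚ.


√41 has minimal polynomial x² - 41 (irreducible over ℚ since 41 is squarefree)

[ℚ(√41)/ℚ] = 2


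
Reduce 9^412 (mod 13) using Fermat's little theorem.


Fermat's little theorem: if p is prime and gcd(a,p)=1, then a^(p-1) ≡ 1 (mod p)
p = 13 is prime, gcd(9,13) = 1
Reduce exponent: 412 mod 12 = 4
So 9^412 ≡ 9^4 (mod 13)
9^4 mod 13 = 9

9^412 ≡ 9 (mod 13)


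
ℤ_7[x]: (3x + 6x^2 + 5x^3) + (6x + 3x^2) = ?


Add coefficients mod 7:
x^0: 0 + 0 = 0 (mod 7)
x^1: 3 + 6 = 2 (mod 7)
x^2: 6 + 3 = 2 (mod 7)
x^3: 5 + 0 = 5 (mod 7)
Result: 2x + 2x^2 + 5x^3

f + g = 2x + 2x^2 + 5x^3


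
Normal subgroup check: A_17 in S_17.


H = A_17 in S_17
A_17 has index 2 in S_17, and every subgroup of index 2 is normal

Yes, normal subgroup


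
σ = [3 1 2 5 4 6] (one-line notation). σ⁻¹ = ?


To find σ⁻¹, swap domain and range:
σ(1) = 3 → σ⁻¹(3) = 1
σ(2) = 1 → σ⁻¹(1) = 2
σ(3) = 2 → σ⁻¹(2) = 3
σ(4) = 5 → σ⁻¹(5) = 4
σ(5) = 4 → σ⁻¹(4) = 5
σ(6) = 6 → σ⁻¹(6) = 6

σ⁻¹ = [2 3 1 5 4 6]


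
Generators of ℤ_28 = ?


g generates ℤ_n iff gcd(g,n) = 1
Prime factors of 28: 2, 7
Generators are g ∈ {1,...,27} not divisible by any of these primes.
Generators: {1, 3, 5, 9, 11, 13, 15, 17, 19, 23, 25, 27}
Number of generators = φ(28) = 12

Generators of ℤ_28 = {1, 3, 5, 9, 11, 13, 15, 17, 19, 23, 25, 27}


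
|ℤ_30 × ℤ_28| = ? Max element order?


|ℤ_30 × ℤ_28| = 30 × 28 = 840
Max element order = lcm(30,28) = 420
Cyclic? No (gcd=2)

|ℤ_30×ℤ_28| = 840, max element order = 420


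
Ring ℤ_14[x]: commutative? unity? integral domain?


ℤ_14 has zero divisors (2·7 ≡ 0), and these lift to constant zero divisors in ℤ_14[x]; so not an integral domain
Commutative: Yes
Integral domain: No
Has unity: Yes

ℤ_14[x]: Commutative=Yes, Unity=Yes


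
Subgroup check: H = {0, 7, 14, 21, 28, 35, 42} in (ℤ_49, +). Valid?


Subgroup test for H = {0, 7, 14, 21, 28, 35, 42} in (ℤ_49, +):
(1) 0 ∈ H? Yes
(2) Closure: for all a,b ∈ H, (a+b) mod 49 ∈ H? Yes
(3) Inverses: for all a ∈ H, -a mod 49 ∈ H? Yes

Yes, H is a subgroup of ℤ_49


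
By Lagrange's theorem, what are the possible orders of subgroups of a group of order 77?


Lagrange's theorem: |H| divides |G|
|G| = 77
Divisors of 77: 1, 7, 11, 77

Possible subgroup orders: {1, 7, 11, 77}


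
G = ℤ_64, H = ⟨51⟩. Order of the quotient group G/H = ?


|⟨51⟩| = n / gcd(51, 64) = 64 / 1 = 64
H is normal (ℤ_64 is abelian).
|G/H| = |G| / |H| = 64 / 64 = 1

|G/H| = 1


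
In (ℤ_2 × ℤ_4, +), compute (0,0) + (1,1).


Operation: componentwise addition mod (2, 4)
(0,0) + (1,1) = ((a₁+b₁) mod 2, (a₂+b₂) mod 4) with a = (0,0), b = (1,1)

(0,0) + (1,1) = (1,1)


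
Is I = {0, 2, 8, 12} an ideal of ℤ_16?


Check ideal conditions for I = {0, 2, 8, 12} in ℤ_16:
(1) I is an additive subgroup? No
(2) For r ∈ ℤ_16 and a ∈ I: r·a ∈ I? No  [counterexample: r=2, a=2, r·a mod 16 = 4 ∉ I]

No, I is not an ideal of ℤ_16


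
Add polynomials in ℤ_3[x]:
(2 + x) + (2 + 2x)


Add coefficients mod 3:
x^0: 2 + 2 = 1 (mod 3)
x^1: 1 + 2 = 0 (mod 3)
Result: 1

f + g = 1


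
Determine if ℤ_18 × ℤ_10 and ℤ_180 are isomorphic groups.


Comparing ℤ_18 × ℤ_10 and ℤ_180:
gcd(18,10) = 2 ≠ 1. Max element order in ℤ_18×ℤ_10 is lcm(18,10) = 90 < 180, so it has no element of order 180

No, ℤ_18 × ℤ_10 ≇ ℤ_180


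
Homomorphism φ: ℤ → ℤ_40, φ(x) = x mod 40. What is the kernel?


Kernel = preimage of identity
ker(φ) = {x ∈ ℤ : x ≡ 0 (mod 40)} = 40ℤ = {0, ±40, ±80, ...}

ker(φ) = 40ℤ


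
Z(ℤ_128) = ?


Z(G) = {g ∈ G | gx = xg for all x ∈ G}
ℤ_128 is abelian, so Z(G) = G

Z(ℤ_128) = ℤ_128


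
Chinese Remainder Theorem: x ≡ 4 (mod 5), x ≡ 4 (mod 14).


m₁ = 5, m₂ = 14, gcd = 1, so CRT applies. M = m₁·m₂ = 70
Let M₁ = M/m₁ = 14, M₂ = M/m₂ = 5
Find y₁ ≡ M₁⁻¹ (mod m₁): 14⁻¹ ≡ 4 (mod 5)
Find y₂ ≡ M₂⁻¹ (mod m₂): 5⁻¹ ≡ 3 (mod 14)
x = a₁·M₁·y₁ + a₂·M₂·y₂ = 4·14·4 + 4·5·3 = 284
Reduce mod 70: x ≡ 4
Check: 4 mod 5 = 4 ✓, 4 mod 14 = 4 ✓

x ≡ 4 (mod 70)


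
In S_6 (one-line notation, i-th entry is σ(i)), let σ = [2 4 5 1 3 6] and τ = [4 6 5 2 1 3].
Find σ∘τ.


σ∘τ: apply τ first, then σ
1 →τ 4 →σ 1
2 →τ 6 →σ 6
3 →τ 5 →σ 3
4 →τ 2 →σ 4
5 →τ 1 →σ 2
6 →τ 3 →σ 5

σ∘τ = [1 6 3 4 2 5]


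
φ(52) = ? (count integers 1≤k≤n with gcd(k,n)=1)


Factor n: 52 = 2^2 × 13
φ(n) = n · ∏(1 - 1/p) over distinct primes p | n
φ(52) = 52 · (1 - 1/2) · (1 - 1/13) = 24

φ(52) = 24


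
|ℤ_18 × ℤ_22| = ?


|A × B| = |A| · |B|
|ℤ_18 × ℤ_22| = 18 × 22 = 396

|ℤ_18 × ℤ_22| = 396


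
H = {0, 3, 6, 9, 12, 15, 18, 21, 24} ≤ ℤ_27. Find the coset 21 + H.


21 + H = {21 + h (mod 27) : h ∈ H}
21+0=21, 21+3=24, 21+6=0, 21+9=3, 21+12=6, 21+15=9, 21+18=12, 21+21=15, 21+24=18
21 + H = {0, 3, 6, 9, 12, 15, 18, 21, 24} = 0 + H

21 + H = {0, 3, 6, 9, 12, 15, 18, 21, 24}


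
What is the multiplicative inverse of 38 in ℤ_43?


Use the extended Euclidean algorithm to write 1 = 38·s + 43·t; then s mod 43 is the inverse.
Euclidean algorithm:
  38 = 0·43 + 38
  43 = 1·38 + 5
  38 = 7·5 + 3
  5 = 1·3 + 2
  3 = 1·2 + 1
  2 = 2·1 + 0
gcd(38,43) = 1
Back-substitution gives: 38·(17) + 43·(-15) = 1
So 38⁻¹ ≡ 17 ≡ 17 (mod 43)
Check: 38 × 17 = 646 ≡ 1 (mod 43) ✓

38⁻¹ ≡ 17 (mod 43)


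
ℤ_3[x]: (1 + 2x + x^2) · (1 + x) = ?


Expand and collect like terms; reduce coefficients mod 3:
x^0: 1·1 = 1 ≡ 1 (mod 3)
x^1: 1·1 + 2·1 = 3 ≡ 0 (mod 3)
x^2: 2·1 + 1·1 = 3 ≡ 0 (mod 3)
x^3: 1·1 = 1 ≡ 1 (mod 3)
Result: 1 + x^3

f · g = 1 + x^3


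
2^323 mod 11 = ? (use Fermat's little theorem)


Fermat's little theorem: if p is prime and gcd(a,p)=1, then a^(p-1) ≡ 1 (mod p)
p = 11 is prime, gcd(2,11) = 1
Reduce exponent: 323 mod 10 = 3
So 2^323 ≡ 2^3 (mod 11)
2^3 mod 11 = 8

2^323 ≡ 8 (mod 11)


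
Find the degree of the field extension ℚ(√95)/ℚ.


√95 has minimal polynomial x² - 95 (irreducible over ℚ since 95 is squarefree)

[ℚ(√95)/ℚ] = 2


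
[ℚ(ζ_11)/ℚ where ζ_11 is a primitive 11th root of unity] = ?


[ℚ(ζ_n):ℚ] = deg Φ_n(x) = φ(n). Here φ(11) = 10

[ℚ(ζ_11)/ℚ where ζ_11 is a primitive 11th root of unity] = 10


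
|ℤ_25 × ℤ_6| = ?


|A × B| = |A| · |B|
|ℤ_25 × ℤ_6| = 25 × 6 = 150

|ℤ_25 × ℤ_6| = 150


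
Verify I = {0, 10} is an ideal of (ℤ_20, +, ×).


Check ideal conditions for I = {0, 10} in ℤ_20:
(1) I is an additive subgroup? Yes
(2) For r ∈ ℤ_20 and a ∈ I: r·a ∈ I? Yes

Yes, I is an ideal of ℤ_20


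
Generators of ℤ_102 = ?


g generates ℤ_n iff gcd(g,n) = 1
Prime factors of 102: 2, 3, 17
Generators are g ∈ {1,...,101} not divisible by any of these primes.
Generators: {1, 5, 7, 11, 13, 19, 23, 25, 29, 31, 35, 37, 41, 43, 47, 49, 53, 55, 59, 61, 65, 67, 71, 73, 77, 79, 83, 89, 91, 95, 97, 101}
Number of generators = φ(102) = 32

Generators of ℤ_102 = {1, 5, 7, 11, 13, 19, 23, 25, 29, 31, 35, 37, 41, 43, 47, 49, 53, 55, 59, 61, 65, 67, 71, 73, 77, 79, 83, 89, 91, 95, 97, 101}


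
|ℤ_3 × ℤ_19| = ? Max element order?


|ℤ_3 × ℤ_19| = 3 × 19 = 57
Max element order = lcm(3,19) = 57
Cyclic? Yes (gcd=1)

|ℤ_3×ℤ_19| = 57, max element order = 57


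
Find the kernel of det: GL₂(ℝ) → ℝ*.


Kernel = preimage of identity
ker(det) = {A | det(A) = 1} = SL₂(ℝ)

ker(det) = SL₂(ℝ)


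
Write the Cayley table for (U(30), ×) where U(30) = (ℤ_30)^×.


Elements: {1, 7, 11, 13, 17, 19, 23, 29}
Operation: multiplication mod 30
Entry (a, b) = (a × b) mod 30

Cayley table:
   |  1 |  7 | 11 | 13 | 17 | 19 | 23 | 29
 1 |  1 |  7 | 11 | 13 | 17 | 19 | 23 | 29
 7 |  7 | 19 | 17 |  1 | 29 | 13 | 11 | 23
11 | 11 | 17 |  1 | 23 |  7 | 29 | 13 | 19
13 | 13 |  1 | 23 | 19 | 11 |  7 | 29 | 17
17 | 17 | 29 |  7 | 11 | 19 | 23 |  1 | 13
19 | 19 | 13 | 29 |  7 | 23 |  1 | 17 | 11
23 | 23 | 11 | 13 | 29 |  1 | 17 | 19 |  7
29 | 29 | 23 | 19 | 17 | 13 | 11 |  7 |  1


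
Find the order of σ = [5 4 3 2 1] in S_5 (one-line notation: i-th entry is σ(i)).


Cycle decomposition: (1 5) (2 4)
Cycle lengths: 2, 2
Order = lcm(2, 2) = 2

ord(σ) = 2


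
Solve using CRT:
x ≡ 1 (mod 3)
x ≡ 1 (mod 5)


m₁ = 3, m₂ = 5, gcd = 1, so CRT applies. M = m₁·m₂ = 15
Let M₁ = M/m₁ = 5, M₂ = M/m₂ = 3
Find y₁ ≡ M₁⁻¹ (mod m₁): 5⁻¹ ≡ 2 (mod 3)
Find y₂ ≡ M₂⁻¹ (mod m₂): 3⁻¹ ≡ 2 (mod 5)
x = a₁·M₁·y₁ + a₂·M₂·y₂ = 1·5·2 + 1·3·2 = 16
Reduce mod 15: x ≡ 1
Check: 1 mod 3 = 1 ✓, 1 mod 5 = 1 ✓

x ≡ 1 (mod 15)


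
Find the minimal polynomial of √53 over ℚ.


√53 satisfies x² - 53 = 0, irreducible over ℚ since 53 is squarefree

Minimal polynomial: x² - 53


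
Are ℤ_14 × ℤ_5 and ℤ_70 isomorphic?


Comparing ℤ_14 × ℤ_5 and ℤ_70:
gcd(14,5) = 1, so ℤ_14 × ℤ_5 ≅ ℤ_70 (CRT)

Yes, ℤ_14 × ℤ_5 ≅ ℤ_70


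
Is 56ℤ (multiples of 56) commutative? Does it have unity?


56ℤ is a commutative ring under +,× but has no multiplicative identity (1 ∉ 56ℤ); it has no zero divisors, but without unity it is not an integral domain
Commutative: Yes
Integral domain: No
Has unity: No

56ℤ (multiples of 56): Commutative=Yes, Unity=No


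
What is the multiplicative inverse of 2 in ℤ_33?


Use the extended Euclidean algorithm to write 1 = 2·s + 33·t; then s mod 33 is the inverse.
Euclidean algorithm:
  2 = 0·33 + 2
  33 = 16·2 + 1
  2 = 2·1 + 0
gcd(2,33) = 1
Back-substitution gives: 2·(-16) + 33·(1) = 1
So 2⁻¹ ≡ -16 ≡ 17 (mod 33)
Check: 2 × 17 = 34 ≡ 1 (mod 33) ✓

2⁻¹ ≡ 17 (mod 33)


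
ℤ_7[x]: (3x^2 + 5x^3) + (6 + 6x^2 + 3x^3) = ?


Add coefficients mod 7:
x^0: 0 + 6 = 6 (mod 7)
x^1: 0 + 0 = 0 (mod 7)
x^2: 3 + 6 = 2 (mod 7)
x^3: 5 + 3 = 1 (mod 7)
Result: 6 + 2x^2 + x^3

f + g = 6 + 2x^2 + x^3


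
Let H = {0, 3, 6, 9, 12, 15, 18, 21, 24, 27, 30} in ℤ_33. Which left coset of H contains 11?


11 + H = {11 + h (mod 33) : h ∈ H}
11+0=11, 11+3=14, 11+6=17, 11+9=20, 11+12=23, 11+15=26, 11+18=29, 11+21=32, 11+24=2, 11+27=5, 11+30=8
11 + H = {2, 5, 8, 11, 14, 17, 20, 23, 26, 29, 32} = 2 + H

11 + H = {2, 5, 8, 11, 14, 17, 20, 23, 26, 29, 32}


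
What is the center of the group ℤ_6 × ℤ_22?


Z(G) = {g ∈ G | gx = xg for all x ∈ G}
Direct product of abelian groups is abelian, so Z(G) = G

Z(ℤ_6 × ℤ_22) = ℤ_6 × ℤ_22


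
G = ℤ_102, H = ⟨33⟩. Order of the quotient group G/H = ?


|⟨33⟩| = n / gcd(33, 102) = 102 / 3 = 34
H is normal (ℤ_102 is abelian).
|G/H| = |G| / |H| = 102 / 34 = 3

|G/H| = 3


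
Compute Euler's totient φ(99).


Factor n: 99 = 3^2 × 11
φ(n) = n · ∏(1 - 1/p) over distinct primes p | n
φ(99) = 99 · (1 - 1/3) · (1 - 1/11) = 60

φ(99) = 60


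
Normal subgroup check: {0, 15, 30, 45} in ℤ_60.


H = {0, 15, 30, 45} in ℤ_60
ℤ_60 is abelian; every subgroup of an abelian group is normal

Yes, normal subgroup


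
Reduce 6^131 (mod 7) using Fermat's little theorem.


Fermat's little theorem: if p is prime and gcd(a,p)=1, then a^(p-1) ≡ 1 (mod p)
p = 7 is prime, gcd(6,7) = 1
Reduce exponent: 131 mod 6 = 5
So 6^131 ≡ 6^5 (mod 7)
6^5 mod 7 = 6

6^131 ≡ 6 (mod 7)


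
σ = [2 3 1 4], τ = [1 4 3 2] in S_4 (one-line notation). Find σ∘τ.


σ∘τ: apply τ first, then σ
1 →τ 1 →σ 2
2 →τ 4 →σ 4
3 →τ 3 →σ 1
4 →τ 2 →σ 3

σ∘τ = [2 4 1 3]


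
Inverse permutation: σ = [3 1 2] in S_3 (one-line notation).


To find σ⁻¹, swap domain and range:
σ(1) = 3 → σ⁻¹(3) = 1
σ(2) = 1 → σ⁻¹(1) = 2
σ(3) = 2 → σ⁻¹(2) = 3

σ⁻¹ = [2 3 1]


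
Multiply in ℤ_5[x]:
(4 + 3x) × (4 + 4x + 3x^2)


Expand and collect like terms; reduce coefficients mod 5:
x^0: 4·4 = 16 ≡ 1 (mod 5)
x^1: 4·4 + 3·4 = 28 ≡ 3 (mod 5)
x^2: 4·3 + 3·4 = 24 ≡ 4 (mod 5)
x^3: 3·3 = 9 ≡ 4 (mod 5)
Result: 1 + 3x + 4x^2 + 4x^3

f · g = 1 + 3x + 4x^2 + 4x^3


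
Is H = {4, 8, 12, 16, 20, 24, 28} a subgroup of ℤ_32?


Subgroup test for H = {4, 8, 12, 16, 20, 24, 28} in (ℤ_32, +):
(1) 0 ∈ H? No
(2) Closure: for all a,b ∈ H, (a+b) mod 32 ∈ H? No  [counterexample: 4 + 28 = 0 ∉ H]
(3) Inverses: for all a ∈ H, -a mod 32 ∈ H? Yes

No, H is not a subgroup of ℤ_32


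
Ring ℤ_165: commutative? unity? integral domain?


ℤ_165 is a commutative ring with unity 1; 165 = 3×55 is composite, so 3·55 ≡ 0 gives zero divisors (not an integral domain)
Commutative: Yes
Integral domain: No
Has unity: Yes

ℤ_165: Commutative=Yes, Unity=Yes


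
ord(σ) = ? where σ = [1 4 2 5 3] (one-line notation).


Cycle decomposition: (2 4 5 3)
Cycle lengths: 4
Order = lcm(4) = 4

ord(σ) = 4


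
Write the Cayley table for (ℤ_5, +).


Elements: {0, 1, 2, 3, 4}
Operation: addition mod 5
Entry (a, b) = (a + b) mod 5

Cayley table:
  | 0 | 1 | 2 | 3 | 4
0 | 0 | 1 | 2 | 3 | 4
1 | 1 | 2 | 3 | 4 | 0
2 | 2 | 3 | 4 | 0 | 1
3 | 3 | 4 | 0 | 1 | 2
4 | 4 | 0 | 1 | 2 | 3


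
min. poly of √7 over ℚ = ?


√7 satisfies x² - 7 = 0, irreducible over ℚ since 7 is squarefree

Minimal polynomial: x² - 7


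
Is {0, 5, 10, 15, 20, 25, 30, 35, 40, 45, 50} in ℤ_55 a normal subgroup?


H = {0, 5, 10, 15, 20, 25, 30, 35, 40, 45, 50} in ℤ_55
ℤ_55 is abelian; every subgroup of an abelian group is normal

Yes, normal subgroup


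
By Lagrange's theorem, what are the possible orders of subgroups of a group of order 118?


Lagrange's theorem: |H| divides |G|
|G| = 118
Divisors of 118: 1, 2, 59, 118

Possible subgroup orders: {1, 2, 59, 118}


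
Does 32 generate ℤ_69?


g generates ℤ_n iff gcd(g, n) = 1
gcd(32, 69) = 1
Since gcd = 1, 32 is a generator.

Yes, 32 generates ℤ_69


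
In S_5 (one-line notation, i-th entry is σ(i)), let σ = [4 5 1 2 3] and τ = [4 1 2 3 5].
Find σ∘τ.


σ∘τ: apply τ first, then σ
1 →τ 4 →σ 2
2 →τ 1 →σ 4
3 →τ 2 →σ 5
4 →τ 3 →σ 1
5 →τ 5 →σ 3

σ∘τ = [2 4 5 1 3]


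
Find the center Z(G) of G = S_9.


Z(G) = {g ∈ G | gx = xg for all x ∈ G}
S_n is non-abelian for n ≥ 3; Z(S_9) is trivial

Z(S_9) = {e}


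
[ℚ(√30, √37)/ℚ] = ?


[ℚ(√30,√37):ℚ] = [ℚ(√30,√37):ℚ(√30)]·[ℚ(√30):ℚ] = 2·2 = 4

[ℚ(√30, √37)/ℚ] = 4


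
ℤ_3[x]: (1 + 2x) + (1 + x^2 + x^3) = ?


Add coefficients mod 3:
x^0: 1 + 1 = 2 (mod 3)
x^1: 2 + 0 = 2 (mod 3)
x^2: 0 + 1 = 1 (mod 3)
x^3: 0 + 1 = 1 (mod 3)
Result: 2 + 2x + x^2 + x^3

f + g = 2 + 2x + x^2 + x^3


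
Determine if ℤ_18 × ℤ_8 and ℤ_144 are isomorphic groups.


Comparing ℤ_18 × ℤ_8 and ℤ_144:
gcd(18,8) = 2 ≠ 1. Max element order in ℤ_18×ℤ_8 is lcm(18,8) = 72 < 144, so it has no element of order 144

No, ℤ_18 × ℤ_8 ≇ ℤ_144


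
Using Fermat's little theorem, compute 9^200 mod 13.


Fermat's little theorem: if p is prime and gcd(a,p)=1, then a^(p-1) ≡ 1 (mod p)
p = 13 is prime, gcd(9,13) = 1
Reduce exponent: 200 mod 12 = 8
So 9^200 ≡ 9^8 (mod 13)
9^8 mod 13 = 3

9^200 ≡ 3 (mod 13)


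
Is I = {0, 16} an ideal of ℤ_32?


Check ideal conditions for I = {0, 16} in ℤ_32:
(1) I is an additive subgroup? Yes
(2) For r ∈ ℤ_32 and a ∈ I: r·a ∈ I? Yes

Yes, I is an ideal of ℤ_32


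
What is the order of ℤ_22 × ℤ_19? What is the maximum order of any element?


|ℤ_22 × ℤ_19| = 22 × 19 = 418
Max element order = lcm(22,19) = 418
Cyclic? Yes (gcd=1)

|ℤ_22×ℤ_19| = 418, max element order = 418


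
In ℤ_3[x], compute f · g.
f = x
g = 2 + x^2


Expand and collect like terms; reduce coefficients mod 3:
x^0: 0·2 = 0 ≡ 0 (mod 3)
x^1: 0·0 + 1·2 = 2 ≡ 2 (mod 3)
x^2: 0·1 + 1·0 = 0 ≡ 0 (mod 3)
x^3: 1·1 = 1 ≡ 1 (mod 3)
Result: 2x + x^3

f · g = 2x + x^3


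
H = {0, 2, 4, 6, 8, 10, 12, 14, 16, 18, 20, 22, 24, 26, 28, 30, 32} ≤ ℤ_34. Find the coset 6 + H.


6 + H = {6 + h (mod 34) : h ∈ H}
6+0=6, 6+2=8, 6+4=10, 6+6=12, 6+8=14, 6+10=16, 6+12=18, 6+14=20, 6+16=22, 6+18=24, 6+20=26, 6+22=28, 6+24=30, 6+26=32, 6+28=0, 6+30=2, 6+32=4
6 + H = {0, 2, 4, 6, 8, 10, 12, 14, 16, 18, 20, 22, 24, 26, 28, 30, 32} = 0 + H

6 + H = {0, 2, 4, 6, 8, 10, 12, 14, 16, 18, 20, 22, 24, 26, 28, 30, 32}


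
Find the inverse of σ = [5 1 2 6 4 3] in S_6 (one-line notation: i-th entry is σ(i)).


To find σ⁻¹, swap domain and range:
σ(1) = 5 → σ⁻¹(5) = 1
σ(2) = 1 → σ⁻¹(1) = 2
σ(3) = 2 → σ⁻¹(2) = 3
σ(4) = 6 → σ⁻¹(6) = 4
σ(5) = 4 → σ⁻¹(4) = 5
σ(6) = 3 → σ⁻¹(3) = 6

σ⁻¹ = [2 3 6 5 1 4]


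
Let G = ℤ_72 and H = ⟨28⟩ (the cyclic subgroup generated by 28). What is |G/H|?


|⟨28⟩| = n / gcd(28, 72) = 72 / 4 = 18
H is normal (ℤ_72 is abelian).
|G/H| = |G| / |H| = 72 / 18 = 4

|G/H| = 4


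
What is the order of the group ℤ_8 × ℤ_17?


|A × B| = |A| · |B|
|ℤ_8 × ℤ_17| = 8 × 17 = 136

|ℤ_8 × ℤ_17| = 136


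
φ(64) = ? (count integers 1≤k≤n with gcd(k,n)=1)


Factor n: 64 = 2^6
φ(n) = n · ∏(1 - 1/p) over distinct primes p | n
φ(64) = 64 · (1 - 1/2) = 32

φ(64) = 32


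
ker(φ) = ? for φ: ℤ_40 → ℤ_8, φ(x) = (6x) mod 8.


Kernel = preimage of identity
ker(φ) = {x ∈ ℤ_40 : 6x ≡ 0 (mod 8)}. Since 8 | 40, φ is well-defined. The kernel is the cyclic subgroup ⟨4⟩ of ℤ_40 (order 10), i.e. {0, 4, 8, 12, 16, 20, 24, 28, 32, 36}

ker(φ) = {0, 4, 8, 12, 16, 20, 24, 28, 32, 36}


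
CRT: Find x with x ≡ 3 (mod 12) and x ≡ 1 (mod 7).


m₁ = 12, m₂ = 7, gcd = 1, so CRT applies. M = m₁·m₂ = 84
Let M₁ = M/m₁ = 7, M₂ = M/m₂ = 12
Find y₁ ≡ M₁⁻¹ (mod m₁): 7⁻¹ ≡ 7 (mod 12)
Find y₂ ≡ M₂⁻¹ (mod m₂): 12⁻¹ ≡ 3 (mod 7)
x = a₁·M₁·y₁ + a₂·M₂·y₂ = 3·7·7 + 1·12·3 = 183
Reduce mod 84: x ≡ 15
Check: 15 mod 12 = 3 ✓, 15 mod 7 = 1 ✓

x ≡ 15 (mod 84)


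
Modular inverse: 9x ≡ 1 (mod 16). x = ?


Use the extended Euclidean algorithm to write 1 = 9·s + 16·t; then s mod 16 is the inverse.
Euclidean algorithm:
  9 = 0·16 + 9
  16 = 1·9 + 7
  9 = 1·7 + 2
  7 = 3·2 + 1
  2 = 2·1 + 0
gcd(9,16) = 1
Back-substitution gives: 9·(-7) + 16·(4) = 1
So 9⁻¹ ≡ -7 ≡ 9 (mod 16)
Check: 9 × 9 = 81 ≡ 1 (mod 16) ✓

9⁻¹ ≡ 9 (mod 16)


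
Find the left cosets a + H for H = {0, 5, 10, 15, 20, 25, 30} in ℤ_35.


H = {0, 5, 10, 15, 20, 25, 30}, |H| = 7
Number of cosets = |G|/|H| = 35/7 = 5
0 + H = {0, 5, 10, 15, 20, 25, 30}
1 + H = {1, 6, 11, 16, 21, 26, 31}
2 + H = {2, 7, 12, 17, 22, 27, 32}
3 + H = {3, 8, 13, 18, 23, 28, 33}
4 + H = {4, 9, 14, 19, 24, 29, 34}

Cosets: 0+H={0,5,10,15,20,25,30}; 1+H={1,6,11,16,21,26,31}; 2+H={2,7,12,17,22,27,32}; 3+H={3,8,13,18,23,28,33}; 4+H={4,9,14,19,24,29,34}


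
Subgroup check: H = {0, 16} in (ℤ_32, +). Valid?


Subgroup test for H = {0, 16} in (ℤ_32, +):
(1) 0 ∈ H? Yes
(2) Closure: for all a,b ∈ H, (a+b) mod 32 ∈ H? Yes
(3) Inverses: for all a ∈ H, -a mod 32 ∈ H? Yes

Yes, H is a subgroup of ℤ_32


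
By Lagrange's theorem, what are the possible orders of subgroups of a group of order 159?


Lagrange's theorem: |H| divides |G|
|G| = 159
Divisors of 159: 1, 3, 53, 159

Possible subgroup orders: {1, 3, 53, 159}


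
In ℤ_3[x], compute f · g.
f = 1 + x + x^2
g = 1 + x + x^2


Expand and collect like terms; reduce coefficients mod 3:
x^0: 1·1 = 1 ≡ 1 (mod 3)
x^1: 1·1 + 1·1 = 2 ≡ 2 (mod 3)
x^2: 1·1 + 1·1 + 1·1 = 3 ≡ 0 (mod 3)
x^3: 1·1 + 1·1 = 2 ≡ 2 (mod 3)
x^4: 1·1 = 1 ≡ 1 (mod 3)
Result: 1 + 2x + 2x^3 + x^4

f · g = 1 + 2x + 2x^3 + x^4


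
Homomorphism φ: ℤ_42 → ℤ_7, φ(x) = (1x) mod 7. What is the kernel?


Kernel = preimage of identity
ker(φ) = {x ∈ ℤ_42 : 1x ≡ 0 (mod 7)}. Since 7 | 42, φ is well-defined. The kernel is the cyclic subgroup ⟨7⟩ of ℤ_42 (order 6), i.e. {0, 7, 14, 21, 28, 35}

ker(φ) = {0, 7, 14, 21, 28, 35}


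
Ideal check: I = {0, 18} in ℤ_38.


Check ideal conditions for I = {0, 18} in ℤ_38:
(1) I is an additive subgroup? No
(2) For r ∈ ℤ_38 and a ∈ I: r·a ∈ I? No  [counterexample: r=2, a=18, r·a mod 38 = 36 ∉ I]

No, I is not an ideal of ℤ_38


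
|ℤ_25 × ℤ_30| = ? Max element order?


|ℤ_25 × ℤ_30| = 25 × 30 = 750
Max element order = lcm(25,30) = 150
Cyclic? No (gcd=5)

|ℤ_25×ℤ_30| = 750, max element order = 150


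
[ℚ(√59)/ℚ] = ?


√59 has minimal polynomial x² - 59 (irreducible over ℚ since 59 is squarefree)

[ℚ(√59)/ℚ] = 2


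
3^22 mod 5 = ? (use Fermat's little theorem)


Fermat's little theorem: if p is prime and gcd(a,p)=1, then a^(p-1) ≡ 1 (mod p)
p = 5 is prime, gcd(3,5) = 1
Reduce exponent: 22 mod 4 = 2
So 3^22 ≡ 3^2 (mod 5)
3^2 mod 5 = 4

3^22 ≡ 4 (mod 5)


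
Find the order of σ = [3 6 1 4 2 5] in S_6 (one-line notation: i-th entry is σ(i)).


Cycle decomposition: (1 3) (2 6 5)
Cycle lengths: 2, 3
Order = lcm(2, 3) = 6

ord(σ) = 6


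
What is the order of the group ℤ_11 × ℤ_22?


|A × B| = |A| · |B|
|ℤ_11 × ℤ_22| = 11 × 22 = 242

|ℤ_11 × ℤ_22| = 242


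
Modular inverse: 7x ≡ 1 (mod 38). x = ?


Use the extended Euclidean algorithm to write 1 = 7·s + 38·t; then s mod 38 is the inverse.
Euclidean algorithm:
  7 = 0·38 + 7
  38 = 5·7 + 3
  7 = 2·3 + 1
  3 = 3·1 + 0
gcd(7,38) = 1
Back-substitution gives: 7·(11) + 38·(-2) = 1
So 7⁻¹ ≡ 11 ≡ 11 (mod 38)
Check: 7 × 11 = 77 ≡ 1 (mod 38) ✓

7⁻¹ ≡ 11 (mod 38)


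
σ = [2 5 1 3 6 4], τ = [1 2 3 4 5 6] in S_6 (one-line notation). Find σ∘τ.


σ∘τ: apply τ first, then σ
1 →τ 1 →σ 2
2 →τ 2 →σ 5
3 →τ 3 →σ 1
4 →τ 4 →σ 3
5 →τ 5 →σ 6
6 →τ 6 →σ 4

σ∘τ = [2 5 1 3 6 4]


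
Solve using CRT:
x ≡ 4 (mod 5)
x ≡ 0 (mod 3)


m₁ = 5, m₂ = 3, gcd = 1, so CRT applies. M = m₁·m₂ = 15
Let M₁ = M/m₁ = 3, M₂ = M/m₂ = 5
Find y₁ ≡ M₁⁻¹ (mod m₁): 3⁻¹ ≡ 2 (mod 5)
Find y₂ ≡ M₂⁻¹ (mod m₂): 5⁻¹ ≡ 2 (mod 3)
x = a₁·M₁·y₁ + a₂·M₂·y₂ = 4·3·2 + 0·5·2 = 24
Reduce mod 15: x ≡ 9
Check: 9 mod 5 = 4 ✓, 9 mod 3 = 0 ✓

x ≡ 9 (mod 15)


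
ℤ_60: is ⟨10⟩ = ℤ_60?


g generates ℤ_n iff gcd(g, n) = 1
gcd(10, 60) = 10
Since gcd = 10 ≠ 1, ⟨10⟩ has order 6 < 60, so 10 is not a generator.

No, 10 does not generate ℤ_60


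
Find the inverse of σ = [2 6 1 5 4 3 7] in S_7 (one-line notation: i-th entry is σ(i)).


To find σ⁻¹, swap domain and range:
σ(1) = 2 → σ⁻¹(2) = 1
σ(2) = 6 → σ⁻¹(6) = 2
σ(3) = 1 → σ⁻¹(1) = 3
σ(4) = 5 → σ⁻¹(5) = 4
σ(5) = 4 → σ⁻¹(4) = 5
σ(6) = 3 → σ⁻¹(3) = 6
σ(7) = 7 → σ⁻¹(7) = 7

σ⁻¹ = [3 1 6 5 4 2 7]


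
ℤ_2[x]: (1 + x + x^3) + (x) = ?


Add coefficients mod 2:
x^0: 1 + 0 = 1 (mod 2)
x^1: 1 + 1 = 0 (mod 2)
x^2: 0 + 0 = 0 (mod 2)
x^3: 1 + 0 = 1 (mod 2)
Result: 1 + x^3

f + g = 1 + x^3


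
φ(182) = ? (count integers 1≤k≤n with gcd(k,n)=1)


Factor n: 182 = 2 × 7 × 13
φ(n) = n · ∏(1 - 1/p) over distinct primes p | n
φ(182) = 182 · (1 - 1/2) · (1 - 1/7) · (1 - 1/13) = 72

φ(182) = 72


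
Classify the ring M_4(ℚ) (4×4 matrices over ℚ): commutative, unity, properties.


Matrix multiplication is non-commutative for n ≥ 2; the identity matrix I is the unity; singular matrices give zero divisors, so not an integral domain
Commutative: No
Integral domain: No
Has unity: Yes

M_4(ℚ) (4×4 matrices over ℚ): Commutative=No, Unity=Yes


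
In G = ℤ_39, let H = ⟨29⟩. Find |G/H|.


|⟨29⟩| = n / gcd(29, 39) = 39 / 1 = 39
H is normal (ℤ_39 is abelian).
|G/H| = |G| / |H| = 39 / 39 = 1

|G/H| = 1


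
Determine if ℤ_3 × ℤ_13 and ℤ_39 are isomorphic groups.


Comparing ℤ_3 × ℤ_13 and ℤ_39:
gcd(3,13) = 1, so ℤ_3 × ℤ_13 ≅ ℤ_39 (CRT)

Yes, ℤ_3 × ℤ_13 ≅ ℤ_39


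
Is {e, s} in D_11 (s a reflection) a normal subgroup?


H = {e, s} in D_11 (s a reflection)
r·s·r⁻¹ = sr⁻² ≠ s for n ≥ 3, so {e, s} is not closed under conjugation

No, not a normal subgroup


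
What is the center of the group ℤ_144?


Z(G) = {g ∈ G | gx = xg for all x ∈ G}
ℤ_144 is abelian, so Z(G) = G

Z(ℤ_144) = ℤ_144


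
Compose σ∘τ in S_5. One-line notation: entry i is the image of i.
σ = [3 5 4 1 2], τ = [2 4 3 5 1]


σ∘τ: apply τ first, then σ
1 →τ 2 →σ 5
2 →τ 4 →σ 1
3 →τ 3 →σ 4
4 →τ 5 →σ 2
5 →τ 1 →σ 3

σ∘τ = [5 1 4 2 3]


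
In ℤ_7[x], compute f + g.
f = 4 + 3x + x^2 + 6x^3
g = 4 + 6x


Add coefficients mod 7:
x^0: 4 + 4 = 1 (mod 7)
x^1: 3 + 6 = 2 (mod 7)
x^2: 1 + 0 = 1 (mod 7)
x^3: 6 + 0 = 6 (mod 7)
Result: 1 + 2x + x^2 + 6x^3

f + g = 1 + 2x + x^2 + 6x^3


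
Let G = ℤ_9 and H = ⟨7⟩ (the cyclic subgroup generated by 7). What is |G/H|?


|⟨7⟩| = n / gcd(7, 9) = 9 / 1 = 9
H is normal (ℤ_9 is abelian).
|G/H| = |G| / |H| = 9 / 9 = 1

|G/H| = 1


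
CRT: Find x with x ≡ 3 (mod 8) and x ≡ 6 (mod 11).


m₁ = 8, m₂ = 11, gcd = 1, so CRT applies. M = m₁·m₂ = 88
Let M₁ = M/m₁ = 11, M₂ = M/m₂ = 8
Find y₁ ≡ M₁⁻¹ (mod m₁): 11⁻¹ ≡ 3 (mod 8)
Find y₂ ≡ M₂⁻¹ (mod m₂): 8⁻¹ ≡ 7 (mod 11)
x = a₁·M₁·y₁ + a₂·M₂·y₂ = 3·11·3 + 6·8·7 = 435
Reduce mod 88: x ≡ 83
Check: 83 mod 8 = 3 ✓, 83 mod 11 = 6 ✓

x ≡ 83 (mod 88)


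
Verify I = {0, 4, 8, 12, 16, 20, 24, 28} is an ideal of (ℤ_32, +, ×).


Check ideal conditions for I = {0, 4, 8, 12, 16, 20, 24, 28} in ℤ_32:
(1) I is an additive subgroup? Yes
(2) For r ∈ ℤ_32 and a ∈ I: r·a ∈ I? Yes

Yes, I is an ideal of ℤ_32
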